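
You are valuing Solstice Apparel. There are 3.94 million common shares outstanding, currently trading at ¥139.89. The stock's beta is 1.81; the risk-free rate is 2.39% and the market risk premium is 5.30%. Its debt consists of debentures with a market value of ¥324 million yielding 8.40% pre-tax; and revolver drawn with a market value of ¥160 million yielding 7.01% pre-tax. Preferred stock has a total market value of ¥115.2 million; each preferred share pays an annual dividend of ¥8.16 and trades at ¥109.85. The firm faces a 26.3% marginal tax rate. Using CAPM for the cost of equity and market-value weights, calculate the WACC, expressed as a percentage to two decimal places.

Cost of equity via CAPM: Re = 2.39% + 1.81 × 5.3% = 11.9830%.
Cost of preferred: Rp = 8.16 / 109.85 = 7.4283%.
Market value of equity E = 139.89 × 3.94m = 551.1666m.
Total capital V = 551.1666 + 115.2 + 324 + 160 = 1150.3666.
Equity: weight = 551.1666/1150.3666 = 0.4791; cost = 11.983%.
Preferred: weight = 115.2/1150.3666 = 0.1001; cost = 7.4283%.
Debentures: weight = 324/1150.3666 = 0.2816; after-tax cost = 8.4% × (1 − 26.3%) = 6.1908%.
Revolver drawn: weight = 160/1150.3666 = 0.1391; after-tax cost = 7.01% × (1 − 26.3%) = 5.1664%.
WACC = 0.4791 × 11.9830% + 0.1001 × 7.4283% + 0.2816 × 6.1908% + 0.1391 × 5.1664% = 8.9474%.

8.95%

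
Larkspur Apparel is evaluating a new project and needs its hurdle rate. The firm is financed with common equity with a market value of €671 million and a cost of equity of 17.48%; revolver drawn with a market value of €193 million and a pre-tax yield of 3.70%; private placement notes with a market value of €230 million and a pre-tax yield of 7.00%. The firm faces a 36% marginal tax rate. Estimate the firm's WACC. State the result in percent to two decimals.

Total capital V = 671 + 193 + 230 = 1094.
Equity: weight = 671/1094 = 0.6133; cost = 17.48%.
Revolver drawn: weight = 193/1094 = 0.1764; after-tax cost = 3.7% × (1 − 36%) = 2.3680%.
Private placement notes: weight = 230/1094 = 0.2102; after-tax cost = 7% × (1 − 36%) = 4.4800%.
WACC = 0.6133 × 17.4800% + 0.1764 × 2.3680% + 0.2102 × 4.4800% = 12.0809%.

12.08%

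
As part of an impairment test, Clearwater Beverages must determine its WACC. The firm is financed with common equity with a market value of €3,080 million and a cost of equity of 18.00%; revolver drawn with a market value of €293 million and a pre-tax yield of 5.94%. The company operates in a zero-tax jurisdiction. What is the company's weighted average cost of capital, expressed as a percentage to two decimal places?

Total capital V = 3080 + 293 = 3373.
Equity: weight = 3080/3373 = 0.9131; cost = 18%.
Revolver drawn: weight = 293/3373 = 0.0869; after-tax cost = 5.94% × (1 − 0%) = 5.9400%.
WACC = 0.9131 × 18.0000% + 0.0869 × 5.9400% = 16.9524%.

16.95%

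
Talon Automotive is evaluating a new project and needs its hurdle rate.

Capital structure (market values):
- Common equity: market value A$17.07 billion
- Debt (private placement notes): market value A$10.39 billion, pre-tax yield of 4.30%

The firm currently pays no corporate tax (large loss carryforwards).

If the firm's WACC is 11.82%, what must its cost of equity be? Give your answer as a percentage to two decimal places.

16.40%

Total capital V = 17.07 + 10.39 = 27.46.
Equity weight = 17.07/27.46 = 0.6216.
Private placement notes weight = 10.39/27.46 = 0.3784.
Debt contribution = 0.3784 × 4.3% × (1 − 0%) = 1.6270%.
Required equity contribution = 11.82% − 1.6270% = 10.1930%.
Re = 10.1930% / 0.6216 = 16.3972%.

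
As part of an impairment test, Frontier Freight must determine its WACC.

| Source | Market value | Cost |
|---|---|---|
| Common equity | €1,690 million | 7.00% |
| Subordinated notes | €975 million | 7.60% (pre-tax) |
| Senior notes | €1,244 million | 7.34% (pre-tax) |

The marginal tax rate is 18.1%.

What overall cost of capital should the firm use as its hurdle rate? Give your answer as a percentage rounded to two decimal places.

6.49%

Total capital V = 1690 + 975 + 1244 = 3909.
Equity: weight = 1690/3909 = 0.4323; cost = 7%.
Subordinated notes: weight = 975/3909 = 0.2494; after-tax cost = 7.6% × (1 − 18.1%) = 6.2244%.
Senior notes: weight = 1244/3909 = 0.3182; after-tax cost = 7.34% × (1 − 18.1%) = 6.0115%.
WACC = 0.4323 × 7.0000% + 0.2494 × 6.2244% + 0.3182 × 6.0115% = 6.4920%.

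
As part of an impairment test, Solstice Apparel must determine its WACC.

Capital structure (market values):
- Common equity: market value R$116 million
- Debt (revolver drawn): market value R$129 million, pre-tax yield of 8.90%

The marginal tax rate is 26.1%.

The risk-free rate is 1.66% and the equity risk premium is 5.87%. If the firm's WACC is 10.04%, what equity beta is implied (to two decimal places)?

2.08

Total capital V = 116 + 129 = 245.
Equity weight = 116/245 = 0.4735.
Revolver drawn weight = 129/245 = 0.5265.
Debt contribution = 0.5265 × 8.9% × (1 − 26.1%) = 3.4630%.
Required equity contribution = 10.04% − 3.4630% = 6.5770%  ⇒  Re = 13.8910%.
CAPM: 13.8910% = 1.66% + β × 5.87%  ⇒  β = 2.0836.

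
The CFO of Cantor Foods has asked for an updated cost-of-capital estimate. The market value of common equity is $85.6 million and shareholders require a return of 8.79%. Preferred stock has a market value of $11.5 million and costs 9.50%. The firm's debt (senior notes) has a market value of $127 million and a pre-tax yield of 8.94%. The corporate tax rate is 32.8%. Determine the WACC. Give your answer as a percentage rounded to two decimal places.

Total capital V = 85.6 + 11.5 + 127 = 224.1.
Equity: weight = 85.6/224.1 = 0.3820; cost = 8.79%.
Preferred: weight = 11.5/224.1 = 0.0513; cost = 9.5%.
Senior notes: weight = 127/224.1 = 0.5667; after-tax cost = 8.94% × (1 − 32.8%) = 6.0077%.
WACC = 0.3820 × 8.7900% + 0.0513 × 9.5000% + 0.5667 × 6.0077% = 7.2497%.

7.25%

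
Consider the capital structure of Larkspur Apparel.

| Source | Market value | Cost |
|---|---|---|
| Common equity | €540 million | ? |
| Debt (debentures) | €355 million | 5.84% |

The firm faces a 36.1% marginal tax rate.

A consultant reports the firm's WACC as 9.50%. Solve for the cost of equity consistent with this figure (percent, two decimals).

13.29%

Total capital V = 540 + 355 = 895.
Equity weight = 540/895 = 0.6034.
Debentures weight = 355/895 = 0.3966.
Debt contribution = 0.3966 × 5.84% × (1 − 36.1%) = 1.4802%.
Required equity contribution = 9.5% − 1.4802% = 8.0198%.
Re = 8.0198% / 0.6034 = 13.2921%.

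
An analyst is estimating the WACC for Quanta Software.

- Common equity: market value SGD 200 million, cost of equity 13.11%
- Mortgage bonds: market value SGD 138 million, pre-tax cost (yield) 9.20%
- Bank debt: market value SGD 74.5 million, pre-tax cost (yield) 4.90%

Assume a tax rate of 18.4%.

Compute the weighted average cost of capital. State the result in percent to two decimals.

Total capital V = 200 + 138 + 74.5 = 412.5.
Equity: weight = 200/412.5 = 0.4848; cost = 13.11%.
Mortgage bonds: weight = 138/412.5 = 0.3345; after-tax cost = 9.2% × (1 − 18.4%) = 7.5072%.
Bank debt: weight = 74.5/412.5 = 0.1806; after-tax cost = 4.9% × (1 − 18.4%) = 3.9984%.
WACC = 0.4848 × 13.1100% + 0.3345 × 7.5072% + 0.1806 × 3.9984% = 9.5900%.

9.59%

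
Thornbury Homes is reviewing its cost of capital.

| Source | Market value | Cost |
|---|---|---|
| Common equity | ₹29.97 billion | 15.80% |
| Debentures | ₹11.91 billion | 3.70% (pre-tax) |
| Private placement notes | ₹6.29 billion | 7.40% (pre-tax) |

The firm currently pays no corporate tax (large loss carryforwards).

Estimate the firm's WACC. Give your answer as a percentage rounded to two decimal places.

11.71%

Total capital V = 29.97 + 11.91 + 6.29 = 48.17.
Equity: weight = 29.97/48.17 = 0.6222; cost = 15.8%.
Debentures: weight = 11.91/48.17 = 0.2472; after-tax cost = 3.7% × (1 − 0%) = 3.7000%.
Private placement notes: weight = 6.29/48.17 = 0.1306; after-tax cost = 7.4% × (1 − 0%) = 7.4000%.
WACC = 0.6222 × 15.8000% + 0.2472 × 3.7000% + 0.1306 × 7.4000% = 11.7114%.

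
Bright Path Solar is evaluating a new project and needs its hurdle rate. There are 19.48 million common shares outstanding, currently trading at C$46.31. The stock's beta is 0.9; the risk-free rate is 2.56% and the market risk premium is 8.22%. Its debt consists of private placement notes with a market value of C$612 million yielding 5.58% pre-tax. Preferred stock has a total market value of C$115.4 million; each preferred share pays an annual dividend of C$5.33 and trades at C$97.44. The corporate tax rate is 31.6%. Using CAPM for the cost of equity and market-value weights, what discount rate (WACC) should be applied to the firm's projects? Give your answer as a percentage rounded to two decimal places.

Cost of equity via CAPM: Re = 2.56% + 0.9 × 8.22% = 9.9580%.
Cost of preferred: Rp = 5.33 / 97.44 = 5.4700%.
Market value of equity E = 46.31 × 19.48m = 902.1188m.
Total capital V = 902.1188 + 115.4 + 612 = 1629.5188.
Equity: weight = 902.1188/1629.5188 = 0.5536; cost = 9.958%.
Preferred: weight = 115.4/1629.5188 = 0.0708; cost = 5.47%.
Private placement notes: weight = 612/1629.5188 = 0.3756; after-tax cost = 5.58% × (1 − 31.6%) = 3.8167%.
WACC = 0.5536 × 9.9580% + 0.0708 × 5.4700% + 0.3756 × 3.8167% = 7.3337%.

7.33%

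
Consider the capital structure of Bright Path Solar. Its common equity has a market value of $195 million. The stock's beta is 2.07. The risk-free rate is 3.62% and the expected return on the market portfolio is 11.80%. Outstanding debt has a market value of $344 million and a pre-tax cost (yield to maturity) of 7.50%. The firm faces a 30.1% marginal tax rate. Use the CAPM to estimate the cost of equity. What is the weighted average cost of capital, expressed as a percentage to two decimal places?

Market risk premium = 11.8% − 3.62% = 8.18%.
Cost of equity via CAPM: Re = 3.62% + 2.07 × 8.18% = 20.5526%.
Total capital V = 195 + 344 = 539.
Equity: weight = 195/539 = 0.3618; cost = 20.5526%.
Debt: weight = 344/539 = 0.6382; after-tax cost = 7.5% × (1 − 30.1%) = 5.2425%.
WACC = 0.3618 × 20.5526% + 0.6382 × 5.2425% = 10.7814%.

10.78%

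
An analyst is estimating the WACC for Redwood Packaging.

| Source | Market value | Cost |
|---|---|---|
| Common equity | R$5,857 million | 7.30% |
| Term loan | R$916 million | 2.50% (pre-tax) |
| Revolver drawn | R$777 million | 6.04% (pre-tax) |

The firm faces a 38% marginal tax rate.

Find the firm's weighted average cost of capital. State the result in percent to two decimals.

6.24%

Total capital V = 5857 + 916 + 777 = 7550.
Equity: weight = 5857/7550 = 0.7758; cost = 7.3%.
Term loan: weight = 916/7550 = 0.1213; after-tax cost = 2.5% × (1 − 38%) = 1.5500%.
Revolver drawn: weight = 777/7550 = 0.1029; after-tax cost = 6.04% × (1 − 38%) = 3.7448%.
WACC = 0.7758 × 7.3000% + 0.1213 × 1.5500% + 0.1029 × 3.7448% = 6.2365%.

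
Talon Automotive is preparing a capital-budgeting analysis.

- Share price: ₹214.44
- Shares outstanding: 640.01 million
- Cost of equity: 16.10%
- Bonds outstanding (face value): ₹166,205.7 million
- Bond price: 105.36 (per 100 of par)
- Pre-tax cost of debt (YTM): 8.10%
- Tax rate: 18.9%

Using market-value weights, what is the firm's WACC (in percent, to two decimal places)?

Market value of equity E = 214.44 × 640.01m = 137243.7444m. Market value of debt D = 166205.7m × 105.36/100 = 175114.32552m.
Total capital V = 137243.7444 + 175114.32552 = 312358.06992.
Equity: weight = 137243.7444/312358.06992 = 0.4394; cost = 16.1%.
Bonds outstanding: weight = 175114.32552/312358.06992 = 0.5606; after-tax cost = 8.1% × (1 − 18.9%) = 6.5691%.
WACC = 0.4394 × 16.1000% + 0.5606 × 6.5691% = 10.7568%.

10.76%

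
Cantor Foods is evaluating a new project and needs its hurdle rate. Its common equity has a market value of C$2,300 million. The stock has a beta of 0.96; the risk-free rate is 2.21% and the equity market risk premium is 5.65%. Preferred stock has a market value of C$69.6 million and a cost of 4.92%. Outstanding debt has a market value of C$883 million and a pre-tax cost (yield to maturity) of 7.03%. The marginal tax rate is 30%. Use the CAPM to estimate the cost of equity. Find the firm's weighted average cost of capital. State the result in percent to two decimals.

Cost of equity via CAPM: Re = 2.21% + 0.96 × 5.65% = 7.6340%.
Total capital V = 2300 + 69.6 + 883 = 3252.6.
Equity: weight = 2300/3252.6 = 0.7071; cost = 7.634%.
Preferred: weight = 69.6/3252.6 = 0.0214; cost = 4.92%.
Debt: weight = 883/3252.6 = 0.2715; after-tax cost = 7.03% × (1 − 30%) = 4.9210%.
WACC = 0.7071 × 7.6340% + 0.0214 × 4.9200% + 0.2715 × 4.9210% = 6.8394%.

6.84%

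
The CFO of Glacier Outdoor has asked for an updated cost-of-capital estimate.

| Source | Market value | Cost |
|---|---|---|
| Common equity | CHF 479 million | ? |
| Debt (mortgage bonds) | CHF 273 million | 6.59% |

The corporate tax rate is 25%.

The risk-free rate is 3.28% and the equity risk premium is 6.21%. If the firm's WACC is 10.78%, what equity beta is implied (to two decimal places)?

Total capital V = 479 + 273 = 752.
Equity weight = 479/752 = 0.6370.
Mortgage bonds weight = 273/752 = 0.3630.
Debt contribution = 0.3630 × 6.59% × (1 − 25%) = 1.7943%.
Required equity contribution = 10.78% − 1.7943% = 8.9857%  ⇒  Re = 14.1070%.
CAPM: 14.1070% = 3.28% + β × 6.21%  ⇒  β = 1.7435.

1.74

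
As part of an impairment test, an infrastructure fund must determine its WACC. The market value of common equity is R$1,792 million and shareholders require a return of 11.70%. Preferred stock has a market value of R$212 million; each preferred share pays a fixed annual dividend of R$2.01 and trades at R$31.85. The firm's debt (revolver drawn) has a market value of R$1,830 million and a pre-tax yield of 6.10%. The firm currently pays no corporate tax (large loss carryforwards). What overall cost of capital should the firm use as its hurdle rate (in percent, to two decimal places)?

Cost of preferred: Rp = 2.01 / 31.85 = 6.3108%.
Total capital V = 1792 + 212 + 1830 = 3834.
Equity: weight = 1792/3834 = 0.4674; cost = 11.7%.
Preferred: weight = 212/3834 = 0.0553; cost = 6.3108%.
Revolver drawn: weight = 1830/3834 = 0.4773; after-tax cost = 6.1% × (1 − 0%) = 6.1000%.
WACC = 0.4674 × 11.7000% + 0.0553 × 6.3108% + 0.4773 × 6.1000% = 8.7291%.

8.73%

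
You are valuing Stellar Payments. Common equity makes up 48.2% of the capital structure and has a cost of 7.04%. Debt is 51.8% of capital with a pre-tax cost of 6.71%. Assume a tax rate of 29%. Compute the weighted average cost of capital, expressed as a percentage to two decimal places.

5.86%

After-tax cost of debt = 6.71% × (1 − 29%) = 4.7641%.
WACC = 0.482 × 7.0400% + 0.518 × 4.7641% = 5.8611%.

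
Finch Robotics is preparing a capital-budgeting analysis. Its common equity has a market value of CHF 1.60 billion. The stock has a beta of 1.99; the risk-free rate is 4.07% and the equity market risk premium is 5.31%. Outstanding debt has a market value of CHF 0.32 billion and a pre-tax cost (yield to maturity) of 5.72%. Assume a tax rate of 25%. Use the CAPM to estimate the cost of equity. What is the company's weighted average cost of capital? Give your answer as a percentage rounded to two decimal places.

12.91%

Cost of equity via CAPM: Re = 4.07% + 1.99 × 5.31% = 14.6369%.
Total capital V = 1.6 + 0.32 = 1.92.
Equity: weight = 1.6/1.92 = 0.8333; cost = 14.6369%.
Debt: weight = 0.32/1.92 = 0.1667; after-tax cost = 5.72% × (1 − 25%) = 4.2900%.
WACC = 0.8333 × 14.6369% + 0.1667 × 4.2900% = 12.9124%.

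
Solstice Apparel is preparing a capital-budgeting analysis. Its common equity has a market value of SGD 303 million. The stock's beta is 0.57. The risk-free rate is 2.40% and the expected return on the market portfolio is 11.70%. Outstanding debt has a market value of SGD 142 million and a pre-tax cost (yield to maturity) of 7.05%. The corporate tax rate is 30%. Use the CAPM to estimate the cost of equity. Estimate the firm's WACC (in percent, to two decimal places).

Market risk premium = 11.7% − 2.4% = 9.3%.
Cost of equity via CAPM: Re = 2.4% + 0.57 × 9.3% = 7.7010%.
Total capital V = 303 + 142 = 445.
Equity: weight = 303/445 = 0.6809; cost = 7.701%.
Debt: weight = 142/445 = 0.3191; after-tax cost = 7.05% × (1 − 30%) = 4.9350%.
WACC = 0.6809 × 7.7010% + 0.3191 × 4.9350% = 6.8184%.

6.82%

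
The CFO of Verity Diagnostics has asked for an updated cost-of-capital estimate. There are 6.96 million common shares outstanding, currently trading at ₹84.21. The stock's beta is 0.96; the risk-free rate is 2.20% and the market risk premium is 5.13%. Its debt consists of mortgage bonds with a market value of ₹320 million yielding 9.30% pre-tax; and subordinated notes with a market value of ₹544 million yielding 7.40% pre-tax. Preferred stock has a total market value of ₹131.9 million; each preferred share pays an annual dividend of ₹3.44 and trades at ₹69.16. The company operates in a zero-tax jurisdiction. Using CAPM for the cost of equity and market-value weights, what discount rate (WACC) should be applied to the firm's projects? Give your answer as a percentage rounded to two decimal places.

Cost of equity via CAPM: Re = 2.2% + 0.96 × 5.13% = 7.1248%.
Cost of preferred: Rp = 3.44 / 69.16 = 4.9740%.
Market value of equity E = 84.21 × 6.96m = 586.1016m.
Total capital V = 586.1016 + 131.9 + 320 + 544 = 1582.0016.
Equity: weight = 586.1016/1582.0016 = 0.3705; cost = 7.1248%.
Preferred: weight = 131.9/1582.0016 = 0.0834; cost = 4.974%.
Mortgage bonds: weight = 320/1582.0016 = 0.2023; after-tax cost = 9.3% × (1 − 0%) = 9.3000%.
Subordinated notes: weight = 544/1582.0016 = 0.3439; after-tax cost = 7.4% × (1 − 0%) = 7.4000%.
WACC = 0.3705 × 7.1248% + 0.0834 × 4.9740% + 0.2023 × 9.3000% + 0.3439 × 7.4000% = 7.4801%.

7.48%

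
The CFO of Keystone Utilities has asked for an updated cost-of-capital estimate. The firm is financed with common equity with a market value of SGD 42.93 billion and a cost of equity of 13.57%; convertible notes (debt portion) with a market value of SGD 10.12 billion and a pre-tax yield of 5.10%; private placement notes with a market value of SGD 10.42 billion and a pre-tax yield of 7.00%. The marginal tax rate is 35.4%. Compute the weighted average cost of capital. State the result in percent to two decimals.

Total capital V = 42.93 + 10.12 + 10.42 = 63.47.
Equity: weight = 42.93/63.47 = 0.6764; cost = 13.57%.
Convertible notes (debt portion): weight = 10.12/63.47 = 0.1594; after-tax cost = 5.1% × (1 − 35.4%) = 3.2946%.
Private placement notes: weight = 10.42/63.47 = 0.1642; after-tax cost = 7% × (1 − 35.4%) = 4.5220%.
WACC = 0.6764 × 13.5700% + 0.1594 × 3.2946% + 0.1642 × 4.5220% = 10.4462%.

10.45%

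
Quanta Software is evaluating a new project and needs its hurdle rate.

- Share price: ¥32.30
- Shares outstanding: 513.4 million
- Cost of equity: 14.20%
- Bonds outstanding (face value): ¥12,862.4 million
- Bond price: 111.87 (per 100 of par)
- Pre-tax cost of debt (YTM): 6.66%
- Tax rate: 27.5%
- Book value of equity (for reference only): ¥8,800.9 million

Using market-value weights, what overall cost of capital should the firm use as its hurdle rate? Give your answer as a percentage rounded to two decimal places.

Market value of equity E = 32.3 × 513.4m = 16582.82m. Market value of debt D = 12862.4m × 111.87/100 = 14389.16688m.
Total capital V = 16582.82 + 14389.16688 = 30971.98688.
Equity: weight = 16582.82/30971.98688 = 0.5354; cost = 14.2%.
Bonds outstanding: weight = 14389.16688/30971.98688 = 0.4646; after-tax cost = 6.66% × (1 − 27.5%) = 4.8285%.
WACC = 0.5354 × 14.2000% + 0.4646 × 4.8285% = 9.8461%.

9.85%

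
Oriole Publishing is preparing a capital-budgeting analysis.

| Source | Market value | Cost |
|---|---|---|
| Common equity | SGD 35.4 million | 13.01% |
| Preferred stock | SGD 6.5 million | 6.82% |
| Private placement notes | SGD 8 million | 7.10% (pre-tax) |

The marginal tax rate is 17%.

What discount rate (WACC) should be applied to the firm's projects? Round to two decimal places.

11.06%

Total capital V = 35.4 + 6.5 + 8 = 49.9.
Equity: weight = 35.4/49.9 = 0.7094; cost = 13.01%.
Preferred: weight = 6.5/49.9 = 0.1303; cost = 6.82%.
Private placement notes: weight = 8/49.9 = 0.1603; after-tax cost = 7.1% × (1 − 17%) = 5.8930%.
WACC = 0.7094 × 13.0100% + 0.1303 × 6.8200% + 0.1603 × 5.8930% = 11.0627%.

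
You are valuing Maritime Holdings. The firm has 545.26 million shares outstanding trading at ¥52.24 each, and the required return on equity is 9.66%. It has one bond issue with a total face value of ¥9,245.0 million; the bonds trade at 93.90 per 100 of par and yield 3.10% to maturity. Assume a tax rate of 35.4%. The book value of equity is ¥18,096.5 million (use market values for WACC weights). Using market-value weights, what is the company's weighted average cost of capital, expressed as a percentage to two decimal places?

Market value of equity E = 52.24 × 545.26m = 28484.3824m. Market value of debt D = 9245m × 93.9/100 = 8681.055m.
Total capital V = 28484.3824 + 8681.055 = 37165.4374.
Equity: weight = 28484.3824/37165.4374 = 0.7664; cost = 9.66%.
Bonds outstanding: weight = 8681.055/37165.4374 = 0.2336; after-tax cost = 3.1% × (1 − 35.4%) = 2.0026%.
WACC = 0.7664 × 9.6600% + 0.2336 × 2.0026% = 7.8714%.

7.87%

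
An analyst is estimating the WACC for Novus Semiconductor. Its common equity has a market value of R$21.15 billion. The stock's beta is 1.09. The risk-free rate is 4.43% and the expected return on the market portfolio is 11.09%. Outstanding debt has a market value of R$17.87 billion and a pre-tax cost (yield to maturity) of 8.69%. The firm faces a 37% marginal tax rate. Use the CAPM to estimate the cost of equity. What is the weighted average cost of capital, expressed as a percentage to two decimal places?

8.84%

Market risk premium = 11.09% − 4.43% = 6.66%.
Cost of equity via CAPM: Re = 4.43% + 1.09 × 6.66% = 11.6894%.
Total capital V = 21.15 + 17.87 = 39.02.
Equity: weight = 21.15/39.02 = 0.5420; cost = 11.6894%.
Debt: weight = 17.87/39.02 = 0.4580; after-tax cost = 8.69% × (1 − 37%) = 5.4747%.
WACC = 0.5420 × 11.6894% + 0.4580 × 5.4747% = 8.8433%.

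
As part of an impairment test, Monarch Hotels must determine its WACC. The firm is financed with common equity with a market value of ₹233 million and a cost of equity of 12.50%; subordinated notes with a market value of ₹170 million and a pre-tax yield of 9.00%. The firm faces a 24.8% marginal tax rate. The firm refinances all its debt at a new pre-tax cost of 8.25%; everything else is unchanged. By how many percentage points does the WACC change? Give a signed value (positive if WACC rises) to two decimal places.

-0.24 pp

Current WACC:
Total capital V = 233 + 170 = 403.
Equity: weight = 233/403 = 0.5782; cost = 12.5%.
Subordinated notes: weight = 170/403 = 0.4218; after-tax cost = 9% × (1 − 24.8%) = 6.7680%.
WACC = 0.5782 × 12.5000% + 0.4218 × 6.7680% = 10.0820%.
After the change:
Total capital V = 233 + 170 = 403.
Equity: weight = 233/403 = 0.5782; cost = 12.5%.
Subordinated notes: weight = 170/403 = 0.4218; after-tax cost = 8.25% × (1 − 24.8%) = 6.2040%.
WACC = 0.5782 × 12.5000% + 0.4218 × 6.2040% = 9.8441%.
Change in WACC = 9.8441% − 10.0820% = -0.2379 pp.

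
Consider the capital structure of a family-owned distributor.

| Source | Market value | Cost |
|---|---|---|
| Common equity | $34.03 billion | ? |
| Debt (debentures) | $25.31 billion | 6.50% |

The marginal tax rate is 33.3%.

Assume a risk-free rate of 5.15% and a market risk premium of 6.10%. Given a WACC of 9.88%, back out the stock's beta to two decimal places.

1.45

Total capital V = 34.03 + 25.31 = 59.34.
Equity weight = 34.03/59.34 = 0.5735.
Debentures weight = 25.31/59.34 = 0.4265.
Debt contribution = 0.4265 × 6.5% × (1 − 33.3%) = 1.8492%.
Required equity contribution = 9.88% − 1.8492% = 8.0308%  ⇒  Re = 14.0038%.
CAPM: 14.0038% = 5.15% + β × 6.1%  ⇒  β = 1.4514.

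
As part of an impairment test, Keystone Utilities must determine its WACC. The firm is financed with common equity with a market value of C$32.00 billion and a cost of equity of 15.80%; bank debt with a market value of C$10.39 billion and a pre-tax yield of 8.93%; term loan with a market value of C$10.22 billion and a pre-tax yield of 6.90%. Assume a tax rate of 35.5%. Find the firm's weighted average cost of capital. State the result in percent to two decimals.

Total capital V = 32 + 10.39 + 10.22 = 52.61.
Equity: weight = 32/52.61 = 0.6082; cost = 15.8%.
Bank debt: weight = 10.39/52.61 = 0.1975; after-tax cost = 8.93% × (1 − 35.5%) = 5.7599%.
Term loan: weight = 10.22/52.61 = 0.1943; after-tax cost = 6.9% × (1 − 35.5%) = 4.4505%.
WACC = 0.6082 × 15.8000% + 0.1975 × 5.7599% + 0.1943 × 4.4505% = 11.6124%.

11.61%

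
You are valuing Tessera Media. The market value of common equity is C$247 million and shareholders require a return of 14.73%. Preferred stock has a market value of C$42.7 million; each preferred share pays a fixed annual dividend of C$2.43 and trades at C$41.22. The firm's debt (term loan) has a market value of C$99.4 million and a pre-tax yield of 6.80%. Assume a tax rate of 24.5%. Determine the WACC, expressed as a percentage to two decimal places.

11.31%

Cost of preferred: Rp = 2.43 / 41.22 = 5.8952%.
Total capital V = 247 + 42.7 + 99.4 = 389.1.
Equity: weight = 247/389.1 = 0.6348; cost = 14.73%.
Preferred: weight = 42.7/389.1 = 0.1097; cost = 5.8952%.
Term loan: weight = 99.4/389.1 = 0.2555; after-tax cost = 6.8% × (1 − 24.5%) = 5.1340%.
WACC = 0.6348 × 14.7300% + 0.1097 × 5.8952% + 0.2555 × 5.1340% = 11.3091%.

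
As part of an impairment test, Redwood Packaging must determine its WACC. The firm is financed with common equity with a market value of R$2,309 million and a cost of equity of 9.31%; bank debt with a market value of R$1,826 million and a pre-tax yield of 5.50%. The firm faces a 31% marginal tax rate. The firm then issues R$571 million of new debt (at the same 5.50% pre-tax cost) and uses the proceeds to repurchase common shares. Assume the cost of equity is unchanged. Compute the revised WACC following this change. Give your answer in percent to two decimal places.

6.11%

After the change:
Total capital V = 1738 + 2397 = 4135.
Equity: weight = 1738/4135 = 0.4203; cost = 9.31%.
Bank debt: weight = 2397/4135 = 0.5797; after-tax cost = 5.5% × (1 − 31%) = 3.7950%.
WACC = 0.4203 × 9.3100% + 0.5797 × 3.7950% = 6.1130%.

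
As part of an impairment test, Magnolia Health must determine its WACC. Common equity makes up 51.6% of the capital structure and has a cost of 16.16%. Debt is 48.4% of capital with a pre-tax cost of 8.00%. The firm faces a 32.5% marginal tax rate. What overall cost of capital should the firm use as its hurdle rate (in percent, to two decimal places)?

After-tax cost of debt = 8% × (1 − 32.5%) = 5.4000%.
WACC = 0.516 × 16.1600% + 0.484 × 5.4000% = 10.9522%.

10.95%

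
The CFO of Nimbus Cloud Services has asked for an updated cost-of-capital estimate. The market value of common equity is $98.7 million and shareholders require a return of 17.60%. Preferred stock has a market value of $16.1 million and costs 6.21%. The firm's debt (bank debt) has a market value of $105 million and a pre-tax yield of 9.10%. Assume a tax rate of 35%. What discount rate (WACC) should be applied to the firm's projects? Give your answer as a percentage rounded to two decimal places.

11.18%

Total capital V = 98.7 + 16.1 + 105 = 219.8.
Equity: weight = 98.7/219.8 = 0.4490; cost = 17.6%.
Preferred: weight = 16.1/219.8 = 0.0732; cost = 6.21%.
Bank debt: weight = 105/219.8 = 0.4777; after-tax cost = 9.1% × (1 − 35%) = 5.9150%.
WACC = 0.4490 × 17.6000% + 0.0732 × 6.2100% + 0.4777 × 5.9150% = 11.1837%.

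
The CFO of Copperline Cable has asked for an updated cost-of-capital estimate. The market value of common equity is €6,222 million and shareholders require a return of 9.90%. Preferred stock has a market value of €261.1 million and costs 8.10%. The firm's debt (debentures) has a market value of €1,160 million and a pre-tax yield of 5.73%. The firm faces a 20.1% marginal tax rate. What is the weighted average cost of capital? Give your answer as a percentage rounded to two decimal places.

Total capital V = 6222 + 261.1 + 1160 = 7643.1.
Equity: weight = 6222/7643.1 = 0.8141; cost = 9.9%.
Preferred: weight = 261.1/7643.1 = 0.0342; cost = 8.1%.
Debentures: weight = 1160/7643.1 = 0.1518; after-tax cost = 5.73% × (1 − 20.1%) = 4.5783%.
WACC = 0.8141 × 9.9000% + 0.0342 × 8.1000% + 0.1518 × 4.5783% = 9.0308%.

9.03%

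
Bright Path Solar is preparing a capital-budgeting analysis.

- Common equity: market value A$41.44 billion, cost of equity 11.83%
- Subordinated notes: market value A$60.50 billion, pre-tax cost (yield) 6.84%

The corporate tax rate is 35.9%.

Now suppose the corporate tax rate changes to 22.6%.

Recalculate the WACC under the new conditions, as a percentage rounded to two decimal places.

7.95%

After the change:
Total capital V = 41.44 + 60.5 = 101.94.
Equity: weight = 41.44/101.94 = 0.4065; cost = 11.83%.
Subordinated notes: weight = 60.5/101.94 = 0.5935; after-tax cost = 6.84% × (1 − 22.6%) = 5.2942%.
WACC = 0.4065 × 11.8300% + 0.5935 × 5.2942% = 7.9511%.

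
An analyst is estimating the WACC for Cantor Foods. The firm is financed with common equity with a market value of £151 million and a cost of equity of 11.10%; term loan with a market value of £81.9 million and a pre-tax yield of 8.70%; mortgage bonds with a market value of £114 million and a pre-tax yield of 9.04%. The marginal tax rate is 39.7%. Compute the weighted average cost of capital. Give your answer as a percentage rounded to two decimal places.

Total capital V = 151 + 81.9 + 114 = 346.9.
Equity: weight = 151/346.9 = 0.4353; cost = 11.1%.
Term loan: weight = 81.9/346.9 = 0.2361; after-tax cost = 8.7% × (1 − 39.7%) = 5.2461%.
Mortgage bonds: weight = 114/346.9 = 0.3286; after-tax cost = 9.04% × (1 − 39.7%) = 5.4511%.
WACC = 0.4353 × 11.1000% + 0.2361 × 5.2461% + 0.3286 × 5.4511% = 7.8616%.

7.86%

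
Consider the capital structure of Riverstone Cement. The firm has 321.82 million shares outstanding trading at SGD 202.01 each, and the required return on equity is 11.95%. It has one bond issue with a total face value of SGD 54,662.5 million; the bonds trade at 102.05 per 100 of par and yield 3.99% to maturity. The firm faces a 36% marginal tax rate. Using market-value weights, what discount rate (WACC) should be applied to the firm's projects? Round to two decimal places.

Market value of equity E = 202.01 × 321.82m = 65010.8582m. Market value of debt D = 54662.5m × 102.05/100 = 55783.08125m.
Total capital V = 65010.8582 + 55783.08125 = 120793.93945.
Equity: weight = 65010.8582/120793.93945 = 0.5382; cost = 11.95%.
Bonds outstanding: weight = 55783.08125/120793.93945 = 0.4618; after-tax cost = 3.99% × (1 − 36%) = 2.5536%.
WACC = 0.5382 × 11.9500% + 0.4618 × 2.5536% = 7.6107%.

7.61%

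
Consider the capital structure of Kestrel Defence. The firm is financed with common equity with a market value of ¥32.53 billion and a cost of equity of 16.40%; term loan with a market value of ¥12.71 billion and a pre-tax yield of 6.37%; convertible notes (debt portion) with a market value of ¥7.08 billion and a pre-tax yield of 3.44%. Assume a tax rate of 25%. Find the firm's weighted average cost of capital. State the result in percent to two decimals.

11.71%

Total capital V = 32.53 + 12.71 + 7.08 = 52.32.
Equity: weight = 32.53/52.32 = 0.6218; cost = 16.4%.
Term loan: weight = 12.71/52.32 = 0.2429; after-tax cost = 6.37% × (1 − 25%) = 4.7775%.
Convertible notes (debt portion): weight = 7.08/52.32 = 0.1353; after-tax cost = 3.44% × (1 − 25%) = 2.5800%.
WACC = 0.6218 × 16.4000% + 0.2429 × 4.7775% + 0.1353 × 2.5800% = 11.7064%.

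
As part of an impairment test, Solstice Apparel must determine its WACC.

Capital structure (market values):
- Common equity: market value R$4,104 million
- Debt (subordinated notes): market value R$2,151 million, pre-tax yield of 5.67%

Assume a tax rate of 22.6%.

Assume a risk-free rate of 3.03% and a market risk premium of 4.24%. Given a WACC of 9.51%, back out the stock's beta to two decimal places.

Total capital V = 4104 + 2151 = 6255.
Equity weight = 4104/6255 = 0.6561.
Subordinated notes weight = 2151/6255 = 0.3439.
Debt contribution = 0.3439 × 5.67% × (1 − 22.6%) = 1.5092%.
Required equity contribution = 9.51% − 1.5092% = 8.0008%  ⇒  Re = 12.1943%.
CAPM: 12.1943% = 3.03% + β × 4.24%  ⇒  β = 2.1614.

2.16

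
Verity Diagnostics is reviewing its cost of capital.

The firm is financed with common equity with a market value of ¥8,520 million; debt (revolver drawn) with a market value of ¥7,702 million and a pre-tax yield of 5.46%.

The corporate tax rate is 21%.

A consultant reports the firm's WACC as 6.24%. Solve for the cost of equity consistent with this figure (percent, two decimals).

Total capital V = 8520 + 7702 = 16222.
Equity weight = 8520/16222 = 0.5252.
Revolver drawn weight = 7702/16222 = 0.4748.
Debt contribution = 0.4748 × 5.46% × (1 − 21%) = 2.0479%.
Required equity contribution = 6.24% − 2.0479% = 4.1921%.
Re = 4.1921% / 0.5252 = 7.9816%.

7.98%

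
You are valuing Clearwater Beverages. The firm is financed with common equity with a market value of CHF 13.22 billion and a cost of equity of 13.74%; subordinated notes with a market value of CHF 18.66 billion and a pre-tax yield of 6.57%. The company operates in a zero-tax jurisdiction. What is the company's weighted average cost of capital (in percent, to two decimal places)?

9.54%

Total capital V = 13.22 + 18.66 = 31.88.
Equity: weight = 13.22/31.88 = 0.4147; cost = 13.74%.
Subordinated notes: weight = 18.66/31.88 = 0.5853; after-tax cost = 6.57% × (1 − 0%) = 6.5700%.
WACC = 0.4147 × 13.7400% + 0.5853 × 6.5700% = 9.5433%.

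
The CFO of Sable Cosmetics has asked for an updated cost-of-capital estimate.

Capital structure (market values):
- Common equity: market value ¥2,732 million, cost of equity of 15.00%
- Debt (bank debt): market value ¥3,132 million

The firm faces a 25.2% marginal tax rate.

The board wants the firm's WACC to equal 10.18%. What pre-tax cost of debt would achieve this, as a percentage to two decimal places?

7.99%

Total capital V = 2732 + 3132 = 5864.
Equity weight = 2732/5864 = 0.4659.
Bank debt weight = 3132/5864 = 0.5341.
Equity contribution = 0.4659 × 15% = 6.9884%.
Remaining for debt = 10.18% − 6.9884% = 3.1916%.
Rd × (1 − 25.2%) × 0.5341 = 3.1916%  ⇒  Rd = 7.9887%.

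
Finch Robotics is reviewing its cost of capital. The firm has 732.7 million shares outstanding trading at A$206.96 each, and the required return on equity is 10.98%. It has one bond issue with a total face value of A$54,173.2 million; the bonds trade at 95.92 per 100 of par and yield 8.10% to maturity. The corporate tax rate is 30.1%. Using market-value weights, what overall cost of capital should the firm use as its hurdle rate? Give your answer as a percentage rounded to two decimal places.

9.62%

Market value of equity E = 206.96 × 732.7m = 151639.592m. Market value of debt D = 54173.2m × 95.92/100 = 51962.93344m.
Total capital V = 151639.592 + 51962.93344 = 203602.52544.
Equity: weight = 151639.592/203602.52544 = 0.7448; cost = 10.98%.
Bonds outstanding: weight = 51962.93344/203602.52544 = 0.2552; after-tax cost = 8.1% × (1 − 30.1%) = 5.6619%.
WACC = 0.7448 × 10.9800% + 0.2552 × 5.6619% = 9.6227%.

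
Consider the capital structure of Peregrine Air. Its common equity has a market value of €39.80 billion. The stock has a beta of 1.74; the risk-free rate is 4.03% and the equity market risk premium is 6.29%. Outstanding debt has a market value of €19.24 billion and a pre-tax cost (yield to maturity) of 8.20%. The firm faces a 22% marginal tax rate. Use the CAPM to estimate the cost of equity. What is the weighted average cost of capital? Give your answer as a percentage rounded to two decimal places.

12.18%

Cost of equity via CAPM: Re = 4.03% + 1.74 × 6.29% = 14.9746%.
Total capital V = 39.8 + 19.24 = 59.04.
Equity: weight = 39.8/59.04 = 0.6741; cost = 14.9746%.
Debt: weight = 19.24/59.04 = 0.3259; after-tax cost = 8.2% × (1 − 22%) = 6.3960%.
WACC = 0.6741 × 14.9746% + 0.3259 × 6.3960% = 12.1790%.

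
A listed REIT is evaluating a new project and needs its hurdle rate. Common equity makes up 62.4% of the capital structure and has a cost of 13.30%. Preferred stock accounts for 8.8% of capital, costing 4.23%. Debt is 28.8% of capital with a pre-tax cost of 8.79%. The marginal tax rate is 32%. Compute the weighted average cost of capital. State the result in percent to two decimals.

After-tax cost of debt = 8.79% × (1 − 32%) = 5.9772%.
WACC = 0.624 × 13.3000% + 0.088 × 4.2300% + 0.288 × 5.9772% = 10.3929%.

10.39%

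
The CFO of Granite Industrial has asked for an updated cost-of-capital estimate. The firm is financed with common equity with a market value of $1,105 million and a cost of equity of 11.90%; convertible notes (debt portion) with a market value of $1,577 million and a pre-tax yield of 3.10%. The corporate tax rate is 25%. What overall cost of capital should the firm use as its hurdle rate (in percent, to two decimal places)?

6.27%

Total capital V = 1105 + 1577 = 2682.
Equity: weight = 1105/2682 = 0.4120; cost = 11.9%.
Convertible notes (debt portion): weight = 1577/2682 = 0.5880; after-tax cost = 3.1% × (1 − 25%) = 2.3250%.
WACC = 0.4120 × 11.9000% + 0.5880 × 2.3250% = 6.2700%.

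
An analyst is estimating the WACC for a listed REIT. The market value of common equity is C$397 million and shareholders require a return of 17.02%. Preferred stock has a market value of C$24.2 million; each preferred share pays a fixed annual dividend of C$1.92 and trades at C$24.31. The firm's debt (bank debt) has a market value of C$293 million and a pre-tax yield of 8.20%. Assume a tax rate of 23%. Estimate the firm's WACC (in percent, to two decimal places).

12.32%

Cost of preferred: Rp = 1.92 / 24.31 = 7.8980%.
Total capital V = 397 + 24.2 + 293 = 714.2.
Equity: weight = 397/714.2 = 0.5559; cost = 17.02%.
Preferred: weight = 24.2/714.2 = 0.0339; cost = 7.898%.
Bank debt: weight = 293/714.2 = 0.4102; after-tax cost = 8.2% × (1 − 23%) = 6.3140%.
WACC = 0.5559 × 17.0200% + 0.0339 × 7.8980% + 0.4102 × 6.3140% = 12.3188%.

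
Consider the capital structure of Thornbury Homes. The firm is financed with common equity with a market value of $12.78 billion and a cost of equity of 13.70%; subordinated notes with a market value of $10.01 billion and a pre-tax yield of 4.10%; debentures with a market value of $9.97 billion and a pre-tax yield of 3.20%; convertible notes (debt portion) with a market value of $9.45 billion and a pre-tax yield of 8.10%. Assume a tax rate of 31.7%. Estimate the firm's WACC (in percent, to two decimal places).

6.57%

Total capital V = 12.78 + 10.01 + 9.97 + 9.45 = 42.21.
Equity: weight = 12.78/42.21 = 0.3028; cost = 13.7%.
Subordinated notes: weight = 10.01/42.21 = 0.2371; after-tax cost = 4.1% × (1 − 31.7%) = 2.8003%.
Debentures: weight = 9.97/42.21 = 0.2362; after-tax cost = 3.2% × (1 − 31.7%) = 2.1856%.
Convertible notes (debt portion): weight = 9.45/42.21 = 0.2239; after-tax cost = 8.1% × (1 − 31.7%) = 5.5323%.
WACC = 0.3028 × 13.7000% + 0.2371 × 2.8003% + 0.2362 × 2.1856% + 0.2239 × 5.5323% = 6.5669%.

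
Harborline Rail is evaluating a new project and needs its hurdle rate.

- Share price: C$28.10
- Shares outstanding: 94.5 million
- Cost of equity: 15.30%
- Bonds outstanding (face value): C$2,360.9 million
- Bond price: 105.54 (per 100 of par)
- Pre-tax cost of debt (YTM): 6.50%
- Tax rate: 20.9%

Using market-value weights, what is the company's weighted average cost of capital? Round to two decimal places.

10.38%

Market value of equity E = 28.1 × 94.5m = 2655.45m. Market value of debt D = 2360.9m × 105.54/100 = 2491.69386m.
Total capital V = 2655.45 + 2491.69386 = 5147.14386.
Equity: weight = 2655.45/5147.14386 = 0.5159; cost = 15.3%.
Bonds outstanding: weight = 2491.69386/5147.14386 = 0.4841; after-tax cost = 6.5% × (1 − 20.9%) = 5.1415%.
WACC = 0.5159 × 15.3000% + 0.4841 × 5.1415% = 10.3823%.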